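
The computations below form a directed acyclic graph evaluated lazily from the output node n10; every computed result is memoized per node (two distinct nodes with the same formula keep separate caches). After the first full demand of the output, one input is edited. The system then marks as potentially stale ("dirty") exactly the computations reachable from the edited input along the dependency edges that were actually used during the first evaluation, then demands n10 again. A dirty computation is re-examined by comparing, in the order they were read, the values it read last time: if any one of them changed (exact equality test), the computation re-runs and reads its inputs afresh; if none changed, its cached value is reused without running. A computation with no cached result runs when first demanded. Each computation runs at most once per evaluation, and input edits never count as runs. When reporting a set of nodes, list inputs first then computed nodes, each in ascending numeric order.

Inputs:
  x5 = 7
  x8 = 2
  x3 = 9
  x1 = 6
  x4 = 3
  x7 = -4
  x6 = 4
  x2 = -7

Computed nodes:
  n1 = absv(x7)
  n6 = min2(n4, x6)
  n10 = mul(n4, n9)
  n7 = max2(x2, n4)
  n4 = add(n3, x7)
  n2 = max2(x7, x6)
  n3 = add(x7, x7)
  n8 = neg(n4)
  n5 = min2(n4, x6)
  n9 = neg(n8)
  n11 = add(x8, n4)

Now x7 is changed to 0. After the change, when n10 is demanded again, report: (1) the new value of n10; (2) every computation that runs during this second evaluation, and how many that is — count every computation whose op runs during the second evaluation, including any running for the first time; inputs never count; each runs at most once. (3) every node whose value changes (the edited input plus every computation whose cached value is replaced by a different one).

First demand of the output computes:
  n3 = add(-4, -4) = -8
  n4 = add(-8, -4) = -12
  n8 = neg(-12) = 12
  n9 = neg(12) = -12
  n10 = mul(-12, -12) = 144

After the edit, cleaning proceeds:
  n3: a read changed (x7 -4->0; x7 -4->0) — executes, giving 0.
  n4: a read changed (n3 -8->0; x7 -4->0) — executes, giving 0.
  n8: a read changed (n4 -12->0) — executes, giving 0.
  n9: a read changed (n8 12->0) — executes, giving 0.
  n10: a read changed (n4 -12->0; n9 -12->0) — executes, giving 0.

Demanding n10 again yields 0.
5 computations run: n3, n4, n8, n9, n10.
The nodes whose values change: x7, n3, n4, n8, n9, n10.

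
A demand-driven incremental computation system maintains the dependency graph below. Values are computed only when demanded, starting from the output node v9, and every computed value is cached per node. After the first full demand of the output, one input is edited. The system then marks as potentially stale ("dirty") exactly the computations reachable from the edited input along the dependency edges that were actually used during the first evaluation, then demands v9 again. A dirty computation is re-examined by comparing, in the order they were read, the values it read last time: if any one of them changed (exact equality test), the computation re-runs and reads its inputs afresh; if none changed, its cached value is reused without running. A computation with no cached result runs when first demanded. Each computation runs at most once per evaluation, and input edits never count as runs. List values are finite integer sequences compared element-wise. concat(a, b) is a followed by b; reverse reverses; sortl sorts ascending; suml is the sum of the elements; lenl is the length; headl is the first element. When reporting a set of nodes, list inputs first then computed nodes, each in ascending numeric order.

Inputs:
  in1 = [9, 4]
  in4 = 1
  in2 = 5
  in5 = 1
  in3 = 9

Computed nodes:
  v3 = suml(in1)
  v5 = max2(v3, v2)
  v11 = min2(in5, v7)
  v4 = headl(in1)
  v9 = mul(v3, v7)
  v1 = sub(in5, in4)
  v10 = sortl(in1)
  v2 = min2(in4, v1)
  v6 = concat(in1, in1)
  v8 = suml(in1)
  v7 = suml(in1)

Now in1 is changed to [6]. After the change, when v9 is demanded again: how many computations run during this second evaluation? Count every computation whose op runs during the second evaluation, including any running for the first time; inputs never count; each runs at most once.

First evaluation (everything demanded from the output):
  v3 = suml([9, 4]) = 13
  v7 = suml([9, 4]) = 13
  v9 = mul(13, 13) = 169

Propagation after the edit:
  v3: runs — in1 [9, 4]->[6]; result 6.
  v7: runs — in1 [9, 4]->[6]; result 6.
  v9: runs — v3 13->6; v7 13->6; result 36.

Computations that run: v3, v7, v9 — 3 in total.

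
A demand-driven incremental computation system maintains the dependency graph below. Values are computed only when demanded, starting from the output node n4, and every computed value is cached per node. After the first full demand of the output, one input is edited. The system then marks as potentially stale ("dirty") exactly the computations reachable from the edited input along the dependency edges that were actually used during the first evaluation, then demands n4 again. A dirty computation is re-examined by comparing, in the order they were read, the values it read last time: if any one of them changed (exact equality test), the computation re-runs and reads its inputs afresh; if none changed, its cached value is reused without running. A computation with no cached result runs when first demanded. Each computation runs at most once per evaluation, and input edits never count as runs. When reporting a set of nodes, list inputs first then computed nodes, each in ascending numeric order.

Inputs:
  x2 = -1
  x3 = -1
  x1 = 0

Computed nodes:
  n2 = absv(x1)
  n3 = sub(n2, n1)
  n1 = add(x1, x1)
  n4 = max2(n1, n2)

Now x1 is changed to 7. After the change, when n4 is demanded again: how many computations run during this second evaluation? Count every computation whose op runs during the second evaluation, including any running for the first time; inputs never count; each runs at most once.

Computations that run: n1, n2, n4 — 3 in total.

First evaluation (everything demanded from the output):
  n1 = add(0, 0) = 0
  n2 = absv(0) = 0
  n4 = max2(0, 0) = 0

Propagation after the edit:
  n1: runs — x1 0->7; x1 0->7; result 14.
  n2: runs — x1 0->7; result 7.
  n4: runs — n1 0->14; n2 0->7; result 14.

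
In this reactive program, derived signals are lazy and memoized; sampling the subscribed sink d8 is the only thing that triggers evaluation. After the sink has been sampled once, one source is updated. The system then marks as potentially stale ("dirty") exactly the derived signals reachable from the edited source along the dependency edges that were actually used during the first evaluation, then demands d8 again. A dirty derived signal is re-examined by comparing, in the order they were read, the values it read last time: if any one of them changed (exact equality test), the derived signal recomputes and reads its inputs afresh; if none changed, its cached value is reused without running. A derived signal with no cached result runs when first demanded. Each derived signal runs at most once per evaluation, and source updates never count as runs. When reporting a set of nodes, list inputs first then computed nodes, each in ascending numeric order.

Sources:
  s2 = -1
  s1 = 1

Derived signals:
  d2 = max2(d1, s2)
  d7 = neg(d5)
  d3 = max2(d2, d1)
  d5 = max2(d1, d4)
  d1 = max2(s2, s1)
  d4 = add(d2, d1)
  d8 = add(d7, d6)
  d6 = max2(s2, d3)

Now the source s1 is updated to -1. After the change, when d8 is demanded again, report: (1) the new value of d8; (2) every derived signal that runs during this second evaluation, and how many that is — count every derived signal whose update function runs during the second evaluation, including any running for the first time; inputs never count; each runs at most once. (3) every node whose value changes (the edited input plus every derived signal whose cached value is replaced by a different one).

Demanding d8 again yields 0.
8 derived signals run: d1, d2, d3, d4, d5, d6, d7, d8.
The nodes whose values change: s1, d1, d2, d3, d4, d5, d6, d7, d8.

First demand of the output computes:
  d1 = max2(-1, 1) = 1
  d2 = max2(1, -1) = 1
  d3 = max2(1, 1) = 1
  d4 = add(1, 1) = 2
  d5 = max2(1, 2) = 2
  d6 = max2(-1, 1) = 1
  d7 = neg(2) = -2
  d8 = add(-2, 1) = -1

After the edit, cleaning proceeds:
  d1: a read changed (s1 1->-1) — executes, giving -1.
  d2: a read changed (d1 1->-1) — executes, giving -1.
  d3: a read changed (d2 1->-1; d1 1->-1) — executes, giving -1.
  d4: a read changed (d2 1->-1; d1 1->-1) — executes, giving -2.
  d5: a read changed (d1 1->-1; d4 2->-2) — executes, giving -1.
  d6: a read changed (d3 1->-1) — executes, giving -1.
  d7: a read changed (d5 2->-1) — executes, giving 1.
  d8: a read changed (d7 -2->1; d6 1->-1) — executes, giving 0.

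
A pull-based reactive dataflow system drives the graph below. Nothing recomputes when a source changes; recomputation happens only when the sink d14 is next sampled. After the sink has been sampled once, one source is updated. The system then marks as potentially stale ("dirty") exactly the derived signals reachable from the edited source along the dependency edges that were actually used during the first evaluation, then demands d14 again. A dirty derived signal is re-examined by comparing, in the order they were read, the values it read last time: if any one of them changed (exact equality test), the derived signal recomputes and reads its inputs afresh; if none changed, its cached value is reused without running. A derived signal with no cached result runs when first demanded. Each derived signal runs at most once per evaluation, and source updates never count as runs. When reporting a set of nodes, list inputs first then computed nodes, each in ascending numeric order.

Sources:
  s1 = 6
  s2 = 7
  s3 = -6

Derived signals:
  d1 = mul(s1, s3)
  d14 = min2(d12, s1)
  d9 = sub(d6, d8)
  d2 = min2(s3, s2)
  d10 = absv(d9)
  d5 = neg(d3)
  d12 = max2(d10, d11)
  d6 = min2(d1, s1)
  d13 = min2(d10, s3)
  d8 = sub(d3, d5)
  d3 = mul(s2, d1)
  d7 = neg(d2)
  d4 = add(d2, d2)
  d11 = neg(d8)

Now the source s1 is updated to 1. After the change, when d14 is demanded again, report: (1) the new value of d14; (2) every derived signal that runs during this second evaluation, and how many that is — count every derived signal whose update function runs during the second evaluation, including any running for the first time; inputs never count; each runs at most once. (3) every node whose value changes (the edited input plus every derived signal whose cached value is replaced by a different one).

New value of d14: 1.
Derived signals that run: d1, d3, d5, d6, d8, d9, d10, d11, d12, d14 — 10 in total.
Values that change: s1, d1, d3, d5, d6, d8, d9, d10, d11, d12, d14.

First evaluation (everything demanded from the output):
  d1 = mul(6, -6) = -36
  d3 = mul(7, -36) = -252
  d5 = neg(-252) = 252
  d6 = min2(-36, 6) = -36
  d8 = sub(-252, 252) = -504
  d9 = sub(-36, -504) = 468
  d10 = absv(468) = 468
  d11 = neg(-504) = 504
  d12 = max2(468, 504) = 504
  d14 = min2(504, 6) = 6

Propagation after the edit:
  d1: runs — s1 6->1; result -6.
  d3: runs — d1 -36->-6; result -42.
  d5: runs — d3 -252->-42; result 42.
  d6: runs — d1 -36->-6; s1 6->1; result -6.
  d8: runs — d3 -252->-42; d5 252->42; result -84.
  d9: runs — d6 -36->-6; d8 -504->-84; result 78.
  d10: runs — d9 468->78; result 78.
  d11: runs — d8 -504->-84; result 84.
  d12: runs — d10 468->78; d11 504->84; result 84.
  d14: runs — d12 504->84; s1 6->1; result 1.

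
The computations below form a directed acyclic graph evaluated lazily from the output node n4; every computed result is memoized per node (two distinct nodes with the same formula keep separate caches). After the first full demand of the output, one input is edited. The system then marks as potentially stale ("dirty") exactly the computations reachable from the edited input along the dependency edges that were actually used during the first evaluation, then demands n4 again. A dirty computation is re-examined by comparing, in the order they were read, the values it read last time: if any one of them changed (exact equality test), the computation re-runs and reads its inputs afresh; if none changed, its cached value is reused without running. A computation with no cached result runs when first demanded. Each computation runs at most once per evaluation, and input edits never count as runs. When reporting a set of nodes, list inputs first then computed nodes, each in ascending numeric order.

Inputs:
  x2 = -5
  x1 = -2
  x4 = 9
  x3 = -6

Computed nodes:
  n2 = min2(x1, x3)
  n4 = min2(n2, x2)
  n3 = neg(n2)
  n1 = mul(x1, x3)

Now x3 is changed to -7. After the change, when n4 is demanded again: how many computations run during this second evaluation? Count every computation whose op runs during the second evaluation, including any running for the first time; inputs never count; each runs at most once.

First demand of the output computes:
  n2 = min2(-2, -6) = -6
  n4 = min2(-6, -5) = -6

After the edit, cleaning proceeds:
  n2: a read changed (x3 -6->-7) — executes, giving -7.
  n4: a read changed (n2 -6->-7) — executes, giving -7.

2 computations run: n2, n4.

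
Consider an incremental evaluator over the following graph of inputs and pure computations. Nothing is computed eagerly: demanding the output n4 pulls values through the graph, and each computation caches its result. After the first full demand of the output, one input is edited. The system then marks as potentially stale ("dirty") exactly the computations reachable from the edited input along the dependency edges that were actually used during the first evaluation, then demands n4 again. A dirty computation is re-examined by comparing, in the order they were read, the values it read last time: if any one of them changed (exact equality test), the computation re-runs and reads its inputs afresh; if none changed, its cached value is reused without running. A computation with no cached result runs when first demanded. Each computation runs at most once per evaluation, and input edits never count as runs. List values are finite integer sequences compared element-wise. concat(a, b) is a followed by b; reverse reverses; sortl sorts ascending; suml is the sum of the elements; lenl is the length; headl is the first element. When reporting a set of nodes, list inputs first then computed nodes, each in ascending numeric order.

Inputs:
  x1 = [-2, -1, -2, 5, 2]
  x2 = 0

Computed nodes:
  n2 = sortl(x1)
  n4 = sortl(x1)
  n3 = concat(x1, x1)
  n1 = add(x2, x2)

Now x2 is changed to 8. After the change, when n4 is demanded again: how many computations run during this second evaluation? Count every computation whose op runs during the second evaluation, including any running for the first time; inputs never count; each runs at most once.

Initial pass — values computed on the first demand:
  n4 = sortl([-2, -1, -2, 5, 2]) = [-2, -2, -1, 2, 5]

Second demand — change propagation:
  no demanded computation ever read x2, so the edit dirties nothing and nothing runs.

The important point: nothing the output needs ever reads x2, so the edit is invisible to it.

Run set: none (0 run).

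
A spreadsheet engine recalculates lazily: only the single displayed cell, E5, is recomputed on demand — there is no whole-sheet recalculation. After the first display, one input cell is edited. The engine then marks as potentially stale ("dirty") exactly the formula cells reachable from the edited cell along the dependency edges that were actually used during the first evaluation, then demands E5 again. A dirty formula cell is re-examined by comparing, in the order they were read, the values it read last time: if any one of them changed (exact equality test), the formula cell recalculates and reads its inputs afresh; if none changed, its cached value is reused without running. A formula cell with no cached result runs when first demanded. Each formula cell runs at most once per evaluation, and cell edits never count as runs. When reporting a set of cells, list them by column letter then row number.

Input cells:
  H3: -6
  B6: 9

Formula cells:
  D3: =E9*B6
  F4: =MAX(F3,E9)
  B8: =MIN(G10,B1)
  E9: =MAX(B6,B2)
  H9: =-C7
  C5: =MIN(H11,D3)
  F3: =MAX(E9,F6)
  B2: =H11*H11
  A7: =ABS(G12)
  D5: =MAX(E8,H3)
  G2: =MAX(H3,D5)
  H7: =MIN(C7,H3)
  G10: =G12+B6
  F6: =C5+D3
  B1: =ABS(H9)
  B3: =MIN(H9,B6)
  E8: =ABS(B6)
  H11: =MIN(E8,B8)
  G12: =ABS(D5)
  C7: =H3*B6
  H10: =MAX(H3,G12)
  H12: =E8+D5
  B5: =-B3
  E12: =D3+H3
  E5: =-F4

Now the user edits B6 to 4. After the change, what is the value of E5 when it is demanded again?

First evaluation (everything demanded from the output):
  C7 = -6 * 9 = -54
  E8 = ABS(9) = 9
  D5 = MAX(9, -6) = 9
  G12 = ABS(9) = 9
  G10 = 9 + 9 = 18
  H9 = -(-54) = 54
  B1 = ABS(54) = 54
  B8 = MIN(18, 54) = 18
  H11 = MIN(9, 18) = 9
  B2 = 9 * 9 = 81
  E9 = MAX(9, 81) = 81
  D3 = 81 * 9 = 729
  C5 = MIN(9, 729) = 9
  F6 = 9 + 729 = 738
  F3 = MAX(81, 738) = 738
  F4 = MAX(738, 81) = 738
  E5 = -(738) = -738

Propagation after the edit:
  C7: runs — B6 9->4; result -24.
  E8: runs — B6 9->4; result 4.
  D5: runs — E8 9->4; result 4.
  G12: runs — D5 9->4; result 4.
  G10: runs — G12 9->4; B6 9->4; result 8.
  H9: runs — C7 -54->-24; result 24.
  B1: runs — H9 54->24; result 24.
  B8: runs — G10 18->8; B1 54->24; result 8.
  H11: runs — E8 9->4; B8 18->8; result 4.
  B2: runs — H11 9->4; H11 9->4; result 16.
  E9: runs — B6 9->4; B2 81->16; result 16.
  D3: runs — E9 81->16; B6 9->4; result 64.
  C5: runs — H11 9->4; D3 729->64; result 4.
  F6: runs — C5 9->4; D3 729->64; result 68.
  F3: runs — E9 81->16; F6 738->68; result 68.
  F4: runs — F3 738->68; E9 81->16; result 68.
  E5: runs — F4 738->68; result -68.

New value of E5: -68.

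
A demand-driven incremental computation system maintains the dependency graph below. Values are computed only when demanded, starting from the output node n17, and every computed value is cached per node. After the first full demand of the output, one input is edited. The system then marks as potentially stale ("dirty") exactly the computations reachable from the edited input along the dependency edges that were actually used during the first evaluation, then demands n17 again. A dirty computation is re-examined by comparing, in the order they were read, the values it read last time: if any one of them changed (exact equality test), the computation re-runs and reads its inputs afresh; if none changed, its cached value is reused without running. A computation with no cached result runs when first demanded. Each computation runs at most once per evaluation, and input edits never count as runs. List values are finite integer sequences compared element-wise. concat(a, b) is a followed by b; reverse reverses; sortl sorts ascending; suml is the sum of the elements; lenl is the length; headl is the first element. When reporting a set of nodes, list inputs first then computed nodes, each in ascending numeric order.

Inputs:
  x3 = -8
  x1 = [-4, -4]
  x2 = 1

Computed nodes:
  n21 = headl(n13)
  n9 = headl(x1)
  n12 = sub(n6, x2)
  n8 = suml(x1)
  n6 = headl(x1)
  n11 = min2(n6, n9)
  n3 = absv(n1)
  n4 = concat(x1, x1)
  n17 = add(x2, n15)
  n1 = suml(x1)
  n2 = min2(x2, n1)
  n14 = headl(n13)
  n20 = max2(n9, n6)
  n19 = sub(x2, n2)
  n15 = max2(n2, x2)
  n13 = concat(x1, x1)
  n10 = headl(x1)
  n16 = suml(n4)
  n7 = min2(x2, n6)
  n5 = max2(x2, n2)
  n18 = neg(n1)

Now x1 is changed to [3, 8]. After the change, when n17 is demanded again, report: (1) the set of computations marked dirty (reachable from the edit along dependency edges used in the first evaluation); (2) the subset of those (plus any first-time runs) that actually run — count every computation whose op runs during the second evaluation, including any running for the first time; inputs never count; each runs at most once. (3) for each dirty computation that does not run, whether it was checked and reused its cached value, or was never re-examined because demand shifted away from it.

Marked dirty: n1, n2, n15, n17.
Computations that run: n1, n2, n15 — 3 in total.
Checked but reused from cache: n17.
Key observation: the change is absorbed at n15 — it re-runs but produces the same value, and the output's value is unchanged.

First evaluation (everything demanded from the output):
  n1 = suml([-4, -4]) = -8
  n2 = min2(1, -8) = -8
  n15 = max2(-8, 1) = 1
  n17 = add(1, 1) = 2

Propagation after the edit:
  n1: runs — x1 [-4, -4]->[3, 8]; result 11.
  n2: runs — n1 -8->11; result 1.
  n15: runs — n2 -8->1; result 1 (same value as before).
  n17: checked — values it read are unchanged (x2 unchanged, n15 unchanged); reused cached 2 without running.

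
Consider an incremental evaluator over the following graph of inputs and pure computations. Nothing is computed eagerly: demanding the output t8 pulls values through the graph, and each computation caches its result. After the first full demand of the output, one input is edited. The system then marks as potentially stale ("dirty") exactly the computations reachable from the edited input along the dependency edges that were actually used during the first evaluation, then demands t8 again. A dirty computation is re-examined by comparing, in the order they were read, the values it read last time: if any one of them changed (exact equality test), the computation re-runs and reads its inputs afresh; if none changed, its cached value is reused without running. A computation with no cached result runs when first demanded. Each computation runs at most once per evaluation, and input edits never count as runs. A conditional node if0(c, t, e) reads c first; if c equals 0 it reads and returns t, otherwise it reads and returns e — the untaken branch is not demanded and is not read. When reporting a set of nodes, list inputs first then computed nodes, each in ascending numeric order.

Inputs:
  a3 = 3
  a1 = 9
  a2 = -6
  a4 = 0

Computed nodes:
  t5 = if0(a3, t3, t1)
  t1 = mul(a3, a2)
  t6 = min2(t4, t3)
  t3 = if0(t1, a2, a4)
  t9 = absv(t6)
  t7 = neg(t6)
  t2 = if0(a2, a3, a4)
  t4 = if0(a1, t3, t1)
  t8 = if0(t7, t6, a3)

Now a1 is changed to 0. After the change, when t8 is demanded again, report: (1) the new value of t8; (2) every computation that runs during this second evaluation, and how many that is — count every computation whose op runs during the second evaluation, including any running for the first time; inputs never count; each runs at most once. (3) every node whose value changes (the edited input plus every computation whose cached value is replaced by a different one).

t8 now evaluates to 0.
Run set: t4, t6, t7, t8 (4 run).
Changed values: a1, t4, t6, t7, t8.

Initial pass — values computed on the first demand:
  t1 = mul(3, -6) = -18
  t3 = if0(t1=-18 -> else branch a4) = 0
  t4 = if0(a1=9 -> else branch t1) = -18
  t6 = min2(-18, 0) = -18
  t7 = neg(-18) = 18
  t8 = if0(t7=18 -> else branch a3) = 3

Second demand — change propagation:
  t4: re-runs because a1 9->0; new result 0.
  t6: re-runs because t4 -18->0; new result 0.
  t7: re-runs because t6 -18->0; new result 0.
  t8: re-runs because t7 18->0; new result 0.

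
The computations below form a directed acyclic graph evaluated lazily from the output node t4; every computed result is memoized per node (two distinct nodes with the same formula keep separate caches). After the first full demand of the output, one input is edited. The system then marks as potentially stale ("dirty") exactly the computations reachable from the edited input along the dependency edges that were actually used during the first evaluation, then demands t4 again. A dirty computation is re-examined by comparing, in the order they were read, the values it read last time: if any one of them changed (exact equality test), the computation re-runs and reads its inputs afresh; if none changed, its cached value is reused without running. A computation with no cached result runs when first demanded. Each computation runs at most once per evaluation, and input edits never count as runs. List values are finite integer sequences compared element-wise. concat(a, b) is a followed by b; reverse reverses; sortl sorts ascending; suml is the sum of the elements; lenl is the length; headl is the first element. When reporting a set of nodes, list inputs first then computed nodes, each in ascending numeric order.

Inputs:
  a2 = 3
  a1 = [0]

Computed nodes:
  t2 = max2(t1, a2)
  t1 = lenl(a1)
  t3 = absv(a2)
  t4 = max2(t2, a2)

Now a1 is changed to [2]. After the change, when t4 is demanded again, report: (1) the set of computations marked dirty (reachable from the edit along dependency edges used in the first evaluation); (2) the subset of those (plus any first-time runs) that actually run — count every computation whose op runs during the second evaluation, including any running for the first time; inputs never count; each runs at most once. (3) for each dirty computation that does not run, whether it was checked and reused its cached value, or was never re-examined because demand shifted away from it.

First demand of the output computes:
  t1 = lenl([0]) = 1
  t2 = max2(1, 3) = 3
  t4 = max2(3, 3) = 3

After the edit, cleaning proceeds:
  t1: a read changed (a1 [0]->[2]) — executes, giving 1 — identical to its old value.
  t2: dirty, but its reads are unchanged (t1 unchanged, a2 unchanged); cached 3 stands.
  t4: dirty, but its reads are unchanged (t2 unchanged, a2 unchanged); cached 3 stands.

Note the absorption at t1: it re-runs yet its value is the same, leaving the output's value untouched.

The edit dirties: t1, t2, t4.
1 computations run: t1.
Cache hits after checking: t2, t4.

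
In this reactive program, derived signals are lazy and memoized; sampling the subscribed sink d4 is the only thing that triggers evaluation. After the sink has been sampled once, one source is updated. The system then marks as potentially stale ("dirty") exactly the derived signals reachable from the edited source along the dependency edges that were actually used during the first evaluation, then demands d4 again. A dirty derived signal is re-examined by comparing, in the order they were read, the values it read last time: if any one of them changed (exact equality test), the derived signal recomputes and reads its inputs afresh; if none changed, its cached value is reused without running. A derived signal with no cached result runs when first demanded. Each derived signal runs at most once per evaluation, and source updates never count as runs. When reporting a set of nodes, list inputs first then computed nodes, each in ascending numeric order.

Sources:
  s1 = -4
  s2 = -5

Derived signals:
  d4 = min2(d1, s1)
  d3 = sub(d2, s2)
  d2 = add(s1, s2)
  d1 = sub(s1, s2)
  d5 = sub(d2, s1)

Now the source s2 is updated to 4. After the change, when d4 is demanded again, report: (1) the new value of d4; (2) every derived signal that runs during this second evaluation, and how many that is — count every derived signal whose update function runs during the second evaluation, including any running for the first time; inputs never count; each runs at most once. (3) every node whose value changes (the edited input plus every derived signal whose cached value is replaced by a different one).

Demanding d4 again yields -8.
2 derived signals run: d1, d4.
The nodes whose values change: s2, d1, d4.

First demand of the output computes:
  d1 = sub(-4, -5) = 1
  d4 = min2(1, -4) = -4

After the edit, cleaning proceeds:
  d1: a read changed (s2 -5->4) — executes, giving -8.
  d4: a read changed (d1 1->-8) — executes, giving -8.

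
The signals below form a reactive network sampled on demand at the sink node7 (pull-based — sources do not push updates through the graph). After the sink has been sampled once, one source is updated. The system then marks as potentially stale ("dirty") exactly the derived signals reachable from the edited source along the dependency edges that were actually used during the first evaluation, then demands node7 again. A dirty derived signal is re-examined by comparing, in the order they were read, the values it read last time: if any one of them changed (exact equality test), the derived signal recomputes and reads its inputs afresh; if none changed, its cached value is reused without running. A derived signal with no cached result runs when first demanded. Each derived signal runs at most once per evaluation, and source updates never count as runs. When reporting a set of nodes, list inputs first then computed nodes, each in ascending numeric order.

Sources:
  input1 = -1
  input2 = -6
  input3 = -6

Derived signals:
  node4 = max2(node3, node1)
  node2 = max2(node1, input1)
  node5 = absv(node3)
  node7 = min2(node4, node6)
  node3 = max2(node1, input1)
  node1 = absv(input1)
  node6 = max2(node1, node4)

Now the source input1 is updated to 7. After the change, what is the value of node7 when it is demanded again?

node7 now evaluates to 7.

Initial pass — values computed on the first demand:
  node1 = absv(-1) = 1
  node3 = max2(1, -1) = 1
  node4 = max2(1, 1) = 1
  node6 = max2(1, 1) = 1
  node7 = min2(1, 1) = 1

Second demand — change propagation:
  node1: re-runs because input1 -1->7; new result 7.
  node3: re-runs because node1 1->7; input1 -1->7; new result 7.
  node4: re-runs because node3 1->7; node1 1->7; new result 7.
  node6: re-runs because node1 1->7; node4 1->7; new result 7.
  node7: re-runs because node4 1->7; node6 1->7; new result 7.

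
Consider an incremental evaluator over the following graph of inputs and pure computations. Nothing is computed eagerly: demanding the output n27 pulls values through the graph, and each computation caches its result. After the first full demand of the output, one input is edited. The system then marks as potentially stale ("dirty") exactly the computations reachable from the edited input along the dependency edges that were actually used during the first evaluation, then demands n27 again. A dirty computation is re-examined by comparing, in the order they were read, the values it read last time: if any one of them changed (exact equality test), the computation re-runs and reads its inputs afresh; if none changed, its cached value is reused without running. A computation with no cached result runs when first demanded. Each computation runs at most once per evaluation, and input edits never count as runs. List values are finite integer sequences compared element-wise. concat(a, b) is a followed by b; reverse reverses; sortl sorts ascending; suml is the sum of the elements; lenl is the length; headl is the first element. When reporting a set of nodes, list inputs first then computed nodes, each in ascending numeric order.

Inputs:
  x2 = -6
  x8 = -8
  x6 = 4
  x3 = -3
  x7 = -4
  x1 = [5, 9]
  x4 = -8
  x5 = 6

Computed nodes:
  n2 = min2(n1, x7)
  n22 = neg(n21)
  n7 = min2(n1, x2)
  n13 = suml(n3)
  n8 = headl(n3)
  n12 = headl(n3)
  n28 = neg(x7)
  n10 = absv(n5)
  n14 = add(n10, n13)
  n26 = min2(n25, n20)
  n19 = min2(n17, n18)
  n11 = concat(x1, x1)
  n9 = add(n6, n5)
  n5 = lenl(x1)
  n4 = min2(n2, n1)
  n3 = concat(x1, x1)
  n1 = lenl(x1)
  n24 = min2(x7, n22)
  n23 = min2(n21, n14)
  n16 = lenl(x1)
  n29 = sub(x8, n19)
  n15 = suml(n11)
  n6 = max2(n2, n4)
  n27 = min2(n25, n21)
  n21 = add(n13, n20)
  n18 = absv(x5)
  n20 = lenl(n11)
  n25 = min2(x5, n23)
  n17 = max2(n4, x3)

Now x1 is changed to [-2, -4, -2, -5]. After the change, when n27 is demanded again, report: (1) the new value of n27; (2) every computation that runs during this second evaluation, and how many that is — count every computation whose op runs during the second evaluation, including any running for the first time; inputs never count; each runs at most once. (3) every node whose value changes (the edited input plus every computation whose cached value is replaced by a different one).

n27 now evaluates to -22.
Run set: n3, n5, n10, n11, n13, n14, n20, n21, n23, n25, n27 (11 run).
Changed values: x1, n3, n5, n10, n11, n13, n14, n20, n21, n23, n25, n27.

Initial pass — values computed on the first demand:
  n3 = concat([5, 9], [5, 9]) = [5, 9, 5, 9]
  n5 = lenl([5, 9]) = 2
  n10 = absv(2) = 2
  n11 = concat([5, 9], [5, 9]) = [5, 9, 5, 9]
  n13 = suml([5, 9, 5, 9]) = 28
  n14 = add(2, 28) = 30
  n20 = lenl([5, 9, 5, 9]) = 4
  n21 = add(28, 4) = 32
  n23 = min2(32, 30) = 30
  n25 = min2(6, 30) = 6
  n27 = min2(6, 32) = 6

Second demand — change propagation:
  n3: re-runs because x1 [5, 9]->[-2, -4, -2, -5]; x1 [5, 9]->[-2, -4, -2, -5]; new result [-2, -4, -2, -5, -2, -4, -2, -5].
  n5: re-runs because x1 [5, 9]->[-2, -4, -2, -5]; new result 4.
  n10: re-runs because n5 2->4; new result 4.
  n11: re-runs because x1 [5, 9]->[-2, -4, -2, -5]; x1 [5, 9]->[-2, -4, -2, -5]; new result [-2, -4, -2, -5, -2, -4, -2, -5].
  n13: re-runs because n3 [5, 9, 5, 9]->[-2, -4, -2, -5, -2, -4, -2, -5]; new result -26.
  n14: re-runs because n10 2->4; n13 28->-26; new result -22.
  n20: re-runs because n11 [5, 9, 5, 9]->[-2, -4, -2, -5, -2, -4, -2, -5]; new result 8.
  n21: re-runs because n13 28->-26; n20 4->8; new result -18.
  n23: re-runs because n21 32->-18; n14 30->-22; new result -22.
  n25: re-runs because n23 30->-22; new result -22.
  n27: re-runs because n25 6->-22; n21 32->-18; new result -22.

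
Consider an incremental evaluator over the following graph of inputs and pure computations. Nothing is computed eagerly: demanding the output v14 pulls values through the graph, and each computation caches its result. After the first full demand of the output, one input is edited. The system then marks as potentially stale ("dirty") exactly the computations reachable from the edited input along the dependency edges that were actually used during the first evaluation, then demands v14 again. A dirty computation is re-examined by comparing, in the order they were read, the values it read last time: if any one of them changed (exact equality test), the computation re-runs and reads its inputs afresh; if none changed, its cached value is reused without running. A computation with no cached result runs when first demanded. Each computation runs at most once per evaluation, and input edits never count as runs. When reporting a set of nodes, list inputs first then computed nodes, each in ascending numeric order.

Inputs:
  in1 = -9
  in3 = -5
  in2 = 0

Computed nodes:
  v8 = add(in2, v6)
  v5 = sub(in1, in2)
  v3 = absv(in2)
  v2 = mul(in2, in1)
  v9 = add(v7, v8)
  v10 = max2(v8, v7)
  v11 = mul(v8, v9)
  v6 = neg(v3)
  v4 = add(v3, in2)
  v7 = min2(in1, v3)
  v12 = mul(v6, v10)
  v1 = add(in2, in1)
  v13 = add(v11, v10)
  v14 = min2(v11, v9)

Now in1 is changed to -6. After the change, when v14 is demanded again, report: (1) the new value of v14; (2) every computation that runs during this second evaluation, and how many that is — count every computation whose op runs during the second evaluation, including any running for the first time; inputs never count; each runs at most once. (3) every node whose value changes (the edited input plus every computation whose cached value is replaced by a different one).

v14 now evaluates to -6.
Run set: v7, v9, v11, v14 (4 run).
Changed values: in1, v7, v9, v14.

Initial pass — values computed on the first demand:
  v3 = absv(0) = 0
  v6 = neg(0) = 0
  v7 = min2(-9, 0) = -9
  v8 = add(0, 0) = 0
  v9 = add(-9, 0) = -9
  v11 = mul(0, -9) = 0
  v14 = min2(0, -9) = -9

Second demand — change propagation:
  v7: re-runs because in1 -9->-6; new result -6.
  v9: re-runs because v7 -9->-6; new result -6.
  v11: re-runs because v9 -9->-6; new result 0 (unchanged).
  v14: re-runs because v9 -9->-6; new result -6.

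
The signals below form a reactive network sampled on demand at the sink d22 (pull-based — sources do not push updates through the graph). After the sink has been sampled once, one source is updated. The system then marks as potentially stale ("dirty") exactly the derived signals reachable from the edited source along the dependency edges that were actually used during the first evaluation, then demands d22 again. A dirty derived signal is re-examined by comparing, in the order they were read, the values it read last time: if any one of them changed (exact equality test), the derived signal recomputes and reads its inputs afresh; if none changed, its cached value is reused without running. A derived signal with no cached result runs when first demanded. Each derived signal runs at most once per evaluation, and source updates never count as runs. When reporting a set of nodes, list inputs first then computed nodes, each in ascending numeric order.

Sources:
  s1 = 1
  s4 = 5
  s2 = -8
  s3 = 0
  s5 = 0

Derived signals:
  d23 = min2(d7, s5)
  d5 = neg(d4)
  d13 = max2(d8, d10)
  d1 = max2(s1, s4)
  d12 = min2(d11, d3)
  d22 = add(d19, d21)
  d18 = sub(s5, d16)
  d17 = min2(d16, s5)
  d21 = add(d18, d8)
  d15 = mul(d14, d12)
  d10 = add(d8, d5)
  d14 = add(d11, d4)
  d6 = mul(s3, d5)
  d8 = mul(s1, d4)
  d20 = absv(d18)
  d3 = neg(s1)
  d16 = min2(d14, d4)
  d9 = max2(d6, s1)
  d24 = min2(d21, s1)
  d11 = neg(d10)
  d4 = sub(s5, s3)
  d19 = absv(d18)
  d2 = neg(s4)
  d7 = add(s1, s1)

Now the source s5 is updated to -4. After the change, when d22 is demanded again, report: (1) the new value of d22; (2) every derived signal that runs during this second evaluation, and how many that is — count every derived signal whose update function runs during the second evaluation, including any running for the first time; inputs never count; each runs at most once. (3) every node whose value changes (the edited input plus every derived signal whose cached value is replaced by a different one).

d22 now evaluates to -4.
Run set: d4, d5, d8, d10, d14, d16, d18, d21, d22 (9 run).
Changed values: s5, d4, d5, d8, d14, d16, d21, d22.
The important point: at d11 every value read last time is unchanged, so the dirty flag clears without a run.

Initial pass — values computed on the first demand:
  d4 = sub(0, 0) = 0
  d5 = neg(0) = 0
  d8 = mul(1, 0) = 0
  d10 = add(0, 0) = 0
  d11 = neg(0) = 0
  d14 = add(0, 0) = 0
  d16 = min2(0, 0) = 0
  d18 = sub(0, 0) = 0
  d19 = absv(0) = 0
  d21 = add(0, 0) = 0
  d22 = add(0, 0) = 0

Second demand — change propagation:
  d4: re-runs because s5 0->-4; new result -4.
  d5: re-runs because d4 0->-4; new result 4.
  d8: re-runs because d4 0->-4; new result -4.
  d10: re-runs because d8 0->-4; d5 0->4; new result 0 (unchanged).
  d11: re-examined; everything it read last time is the same (d10 unchanged) — cache 0 kept, no run.
  d14: re-runs because d4 0->-4; new result -4.
  d16: re-runs because d14 0->-4; d4 0->-4; new result -4.
  d18: re-runs because s5 0->-4; d16 0->-4; new result 0 (unchanged).
  d19: re-examined; everything it read last time is the same (d18 unchanged) — cache 0 kept, no run.
  d21: re-runs because d8 0->-4; new result -4.
  d22: re-runs because d21 0->-4; new result -4.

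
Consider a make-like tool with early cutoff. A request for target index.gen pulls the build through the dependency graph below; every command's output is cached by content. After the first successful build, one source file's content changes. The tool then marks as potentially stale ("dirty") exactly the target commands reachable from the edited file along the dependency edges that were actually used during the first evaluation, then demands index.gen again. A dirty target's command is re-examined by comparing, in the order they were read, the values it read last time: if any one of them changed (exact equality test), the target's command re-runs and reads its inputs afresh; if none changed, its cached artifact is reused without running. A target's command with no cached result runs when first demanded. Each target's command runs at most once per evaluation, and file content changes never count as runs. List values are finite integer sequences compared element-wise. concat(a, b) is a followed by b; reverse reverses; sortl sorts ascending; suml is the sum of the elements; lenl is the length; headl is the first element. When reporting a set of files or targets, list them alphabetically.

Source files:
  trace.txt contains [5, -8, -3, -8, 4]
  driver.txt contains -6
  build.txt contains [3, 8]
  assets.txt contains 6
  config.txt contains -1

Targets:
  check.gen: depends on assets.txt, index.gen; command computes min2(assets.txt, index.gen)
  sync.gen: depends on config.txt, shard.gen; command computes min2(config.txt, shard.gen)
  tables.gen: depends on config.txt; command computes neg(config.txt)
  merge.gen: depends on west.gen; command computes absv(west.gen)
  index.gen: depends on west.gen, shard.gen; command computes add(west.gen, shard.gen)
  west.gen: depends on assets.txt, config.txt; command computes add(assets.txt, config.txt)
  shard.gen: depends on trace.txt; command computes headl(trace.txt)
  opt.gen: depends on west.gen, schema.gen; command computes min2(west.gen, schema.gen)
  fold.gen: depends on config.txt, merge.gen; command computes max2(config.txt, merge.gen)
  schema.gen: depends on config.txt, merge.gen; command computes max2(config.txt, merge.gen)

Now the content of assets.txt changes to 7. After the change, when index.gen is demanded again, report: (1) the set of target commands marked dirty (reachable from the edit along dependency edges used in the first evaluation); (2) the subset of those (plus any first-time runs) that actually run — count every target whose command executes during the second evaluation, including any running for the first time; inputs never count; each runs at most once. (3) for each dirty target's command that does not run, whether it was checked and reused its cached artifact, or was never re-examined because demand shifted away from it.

The edit dirties: index.gen, west.gen.
2 target commands run: index.gen, west.gen.
No dirty target's command escaped a run.

First demand of the output computes:
  shard.gen = headl([5, -8, -3, -8, 4]) = 5
  west.gen = add(6, -1) = 5
  index.gen = add(5, 5) = 10

After the edit, cleaning proceeds:
  west.gen: a read changed (assets.txt 6->7) — executes, giving 6.
  index.gen: a read changed (west.gen 5->6) — executes, giving 11.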